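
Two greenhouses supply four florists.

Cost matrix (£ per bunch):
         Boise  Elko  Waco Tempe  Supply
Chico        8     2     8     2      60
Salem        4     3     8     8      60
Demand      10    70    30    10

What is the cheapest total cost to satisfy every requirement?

An optimal shipping plan:
  Chico to Elko: 50 bunches
  Chico to Tempe: 10 bunches
  Salem to Boise: 10 bunches
  Salem to Elko: 20 bunches
  Salem to Waco: 30 bunches
Total cost = £460.

460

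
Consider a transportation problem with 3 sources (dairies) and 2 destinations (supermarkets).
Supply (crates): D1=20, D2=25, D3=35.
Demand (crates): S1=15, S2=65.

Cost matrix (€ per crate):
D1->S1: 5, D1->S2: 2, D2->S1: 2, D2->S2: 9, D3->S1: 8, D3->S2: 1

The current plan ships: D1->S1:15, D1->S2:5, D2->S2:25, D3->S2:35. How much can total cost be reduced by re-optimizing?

Current plan cost = 15·5 + 5·2 + 25·9 + 35·1 = €345.
Optimal plan:
  D1–S2: 20 × €2 = €40
  D2–S1: 15 × €2 = €30
  D2–S2: 10 × €9 = €90
  D3–S2: 35 × €1 = €35
Optimal cost = €195.
Saving = 345 − 195 = €150.

150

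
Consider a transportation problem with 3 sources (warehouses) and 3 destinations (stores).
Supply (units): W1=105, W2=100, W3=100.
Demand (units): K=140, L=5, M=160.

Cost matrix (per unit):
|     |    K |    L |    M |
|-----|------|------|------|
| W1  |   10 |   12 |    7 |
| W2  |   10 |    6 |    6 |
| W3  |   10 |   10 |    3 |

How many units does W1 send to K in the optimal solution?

105

Solving gives:
  W1→K: 105 × 10 = 1050
  W2→K: 35 × 10 = 350
  W2→L: 5 × 6 = 30
  W2→M: 60 × 6 = 360
  W3→M: 100 × 3 = 300
Total cost = 2090.
So W1→K carries 105 units.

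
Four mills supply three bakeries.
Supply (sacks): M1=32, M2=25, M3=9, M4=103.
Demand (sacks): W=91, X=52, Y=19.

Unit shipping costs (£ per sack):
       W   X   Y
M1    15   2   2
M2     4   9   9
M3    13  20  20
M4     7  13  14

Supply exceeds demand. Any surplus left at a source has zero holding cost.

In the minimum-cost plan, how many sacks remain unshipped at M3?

Minimum-cost shipments:
  M1->X: 32 sacks
  M2->X: 6 sacks
  M2->Y: 19 sacks
  M3->W: 2 sacks
  M4->W: 89 sacks
  M4->X: 14 sacks
Total cost = £1120.
M3 ships 2 of its 9, leaving 7.

7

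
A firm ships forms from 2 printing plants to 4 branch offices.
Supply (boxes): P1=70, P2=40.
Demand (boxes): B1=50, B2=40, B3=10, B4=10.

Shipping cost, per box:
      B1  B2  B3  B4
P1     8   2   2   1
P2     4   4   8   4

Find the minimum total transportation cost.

350

Optimal allocation:
  P1–B1: 10 × 8 = 80
  P1–B2: 40 × 2 = 80
  P1–B3: 10 × 2 = 20
  P1–B4: 10 × 1 = 10
  P2–B1: 40 × 4 = 160
Total = 80 + 80 + 20 + 10 + 160 = 350.
(Supply check: P1 ships 70; P2 ships 40.)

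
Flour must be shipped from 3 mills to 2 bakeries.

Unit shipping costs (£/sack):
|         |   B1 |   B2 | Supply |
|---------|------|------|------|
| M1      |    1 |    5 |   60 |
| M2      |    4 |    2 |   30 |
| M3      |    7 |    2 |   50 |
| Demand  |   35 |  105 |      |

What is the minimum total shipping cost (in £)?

320

An optimal shipping plan:
  M1–B1: 35 × £1 = £35
  M1–B2: 25 × £5 = £125
  M2–B2: 30 × £2 = £60
  M3–B2: 50 × £2 = £100
Total = 35 + 125 + 60 + 100 = £320.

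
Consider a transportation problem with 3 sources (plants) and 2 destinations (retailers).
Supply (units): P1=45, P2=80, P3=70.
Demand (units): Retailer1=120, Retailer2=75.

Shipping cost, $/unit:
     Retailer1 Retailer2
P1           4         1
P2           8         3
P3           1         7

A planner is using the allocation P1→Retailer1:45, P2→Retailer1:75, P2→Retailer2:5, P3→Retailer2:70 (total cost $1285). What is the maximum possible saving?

Current plan cost = 45·4 + 75·8 + 5·3 + 70·7 = $1285.
Optimal plan:
  P1→Retailer1: 45 × $4 = $180
  P2→Retailer1: 5 × $8 = $40
  P2→Retailer2: 75 × $3 = $225
  P3→Retailer1: 70 × $1 = $70
Optimal cost = $515.
Saving = 1285 − 515 = $770.

770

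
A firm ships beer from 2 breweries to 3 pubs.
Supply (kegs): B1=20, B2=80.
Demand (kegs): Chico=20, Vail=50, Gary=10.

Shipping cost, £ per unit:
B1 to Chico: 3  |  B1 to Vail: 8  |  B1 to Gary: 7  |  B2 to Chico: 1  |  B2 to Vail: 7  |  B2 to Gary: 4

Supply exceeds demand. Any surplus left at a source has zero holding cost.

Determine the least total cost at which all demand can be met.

410

A cheapest plan:
  B2->Chico: 20 × £1 = £20
  B2->Vail: 50 × £7 = £350
  B2->Gary: 10 × £4 = £40
Total = 20 + 350 + 40 = £410.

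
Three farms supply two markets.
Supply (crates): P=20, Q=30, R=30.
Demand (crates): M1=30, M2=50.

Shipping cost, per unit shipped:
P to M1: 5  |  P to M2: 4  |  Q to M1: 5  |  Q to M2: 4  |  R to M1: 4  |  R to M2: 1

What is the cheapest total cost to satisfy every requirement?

260

Optimal allocation:
  P→M1: 20 × 5 = 100
  Q→M1: 10 × 5 = 50
  Q→M2: 20 × 4 = 80
  R→M2: 30 × 1 = 30
Total = 100 + 50 + 80 + 30 = 260.
(Supply check: P ships 20; Q ships 30; R ships 30.)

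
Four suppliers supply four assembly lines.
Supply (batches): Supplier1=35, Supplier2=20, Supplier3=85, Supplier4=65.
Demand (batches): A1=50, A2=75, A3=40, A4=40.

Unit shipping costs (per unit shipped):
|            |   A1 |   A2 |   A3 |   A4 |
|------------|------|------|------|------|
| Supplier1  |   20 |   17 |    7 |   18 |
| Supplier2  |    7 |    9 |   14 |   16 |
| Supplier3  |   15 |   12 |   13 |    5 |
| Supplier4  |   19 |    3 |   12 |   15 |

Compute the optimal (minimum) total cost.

An optimal shipping plan:
  Supplier1 to A3: 35 batches
  Supplier2 to A1: 20 batches
  Supplier3 to A1: 30 batches
  Supplier3 to A2: 10 batches
  Supplier3 to A3: 5 batches
  Supplier3 to A4: 40 batches
  Supplier4 to A2: 65 batches
Total cost = 1415.

1415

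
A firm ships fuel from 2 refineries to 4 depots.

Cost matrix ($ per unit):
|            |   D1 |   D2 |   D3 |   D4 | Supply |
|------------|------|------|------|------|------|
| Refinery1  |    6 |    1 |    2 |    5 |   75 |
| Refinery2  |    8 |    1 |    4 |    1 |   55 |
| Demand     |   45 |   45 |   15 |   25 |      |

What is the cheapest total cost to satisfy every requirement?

A cheapest plan:
  Refinery1→D1: 45 × $6 = $270
  Refinery1→D2: 15 × $1 = $15
  Refinery1→D3: 15 × $2 = $30
  Refinery2→D2: 30 × $1 = $30
  Refinery2→D4: 25 × $1 = $25
Total = 270 + 15 + 30 + 30 + 25 = $370.

370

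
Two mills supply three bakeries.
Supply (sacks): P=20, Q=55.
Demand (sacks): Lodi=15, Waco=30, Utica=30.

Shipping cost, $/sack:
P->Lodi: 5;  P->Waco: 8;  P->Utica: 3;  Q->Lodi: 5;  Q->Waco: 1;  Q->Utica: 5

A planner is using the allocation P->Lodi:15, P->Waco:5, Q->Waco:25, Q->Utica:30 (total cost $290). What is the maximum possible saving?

75

Current plan cost = 15·5 + 5·8 + 25·1 + 30·5 = $290.
Optimal plan:
  P→Utica: 20 × $3 = $60
  Q→Lodi: 15 × $5 = $75
  Q→Waco: 30 × $1 = $30
  Q→Utica: 10 × $5 = $50
Optimal cost = $215.
Saving = 290 − 215 = $75.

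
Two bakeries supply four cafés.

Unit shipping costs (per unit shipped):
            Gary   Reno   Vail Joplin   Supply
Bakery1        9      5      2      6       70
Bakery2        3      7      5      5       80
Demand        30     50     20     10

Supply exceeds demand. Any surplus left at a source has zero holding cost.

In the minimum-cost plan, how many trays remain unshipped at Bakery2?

40

An optimal plan:
  Bakery1–Reno: 50 trays
  Bakery1–Vail: 20 trays
  Bakery2–Gary: 30 trays
  Bakery2–Joplin: 10 trays
Total cost = 430.
Bakery2 ships 40 of its 80, leaving 40.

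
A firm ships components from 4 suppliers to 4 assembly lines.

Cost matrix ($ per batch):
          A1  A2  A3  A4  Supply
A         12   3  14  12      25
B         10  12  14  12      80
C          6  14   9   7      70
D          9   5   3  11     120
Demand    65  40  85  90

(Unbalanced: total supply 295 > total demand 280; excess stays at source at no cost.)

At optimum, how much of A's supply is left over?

0

Minimum-cost shipments:
  A–A2: 25 × $3 = $75
  B–A1: 45 × $10 = $450
  B–A4: 20 × $12 = $240
  C–A4: 70 × $7 = $490
  D–A1: 20 × $9 = $180
  D–A2: 15 × $5 = $75
  D–A3: 85 × $3 = $255
Total cost = $1765.
A ships 25 of its 25, leaving 0.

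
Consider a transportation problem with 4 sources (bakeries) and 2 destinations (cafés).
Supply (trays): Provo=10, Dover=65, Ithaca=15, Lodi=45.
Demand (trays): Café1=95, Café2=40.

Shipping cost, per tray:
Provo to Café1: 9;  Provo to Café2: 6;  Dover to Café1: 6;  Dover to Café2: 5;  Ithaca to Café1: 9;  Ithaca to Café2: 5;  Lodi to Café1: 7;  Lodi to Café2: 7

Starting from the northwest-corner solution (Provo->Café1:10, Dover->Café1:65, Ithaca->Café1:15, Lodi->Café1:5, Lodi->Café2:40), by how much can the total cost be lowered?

Current plan cost = 10·9 + 65·6 + 15·9 + 5·7 + 40·7 = 930.
Optimal plan:
  Provo–Café2: 10 × 6 = 60
  Dover–Café1: 50 × 6 = 300
  Dover–Café2: 15 × 5 = 75
  Ithaca–Café2: 15 × 5 = 75
  Lodi–Café1: 45 × 7 = 315
Optimal cost = 825.
Saving = 930 − 825 = 105.

105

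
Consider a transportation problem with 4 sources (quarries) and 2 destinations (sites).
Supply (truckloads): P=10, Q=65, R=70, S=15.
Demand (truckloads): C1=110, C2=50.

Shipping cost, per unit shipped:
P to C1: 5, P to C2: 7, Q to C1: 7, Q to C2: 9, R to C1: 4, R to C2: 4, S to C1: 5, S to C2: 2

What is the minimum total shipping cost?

815

An optimal shipping plan:
  P–C1: 10 × 5 = 50
  Q–C1: 65 × 7 = 455
  R–C1: 35 × 4 = 140
  R–C2: 35 × 4 = 140
  S–C2: 15 × 2 = 30
Total = 50 + 455 + 140 + 140 + 30 = 815.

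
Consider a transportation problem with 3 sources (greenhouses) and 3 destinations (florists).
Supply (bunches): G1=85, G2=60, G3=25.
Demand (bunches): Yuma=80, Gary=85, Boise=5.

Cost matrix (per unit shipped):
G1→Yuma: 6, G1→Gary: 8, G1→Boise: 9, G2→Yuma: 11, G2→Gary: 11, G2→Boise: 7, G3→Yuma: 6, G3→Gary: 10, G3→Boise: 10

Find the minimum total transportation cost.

An optimal shipping plan:
  G1->Yuma: 55 × 6 = 330
  G1->Gary: 30 × 8 = 240
  G2->Gary: 55 × 11 = 605
  G2->Boise: 5 × 7 = 35
  G3->Yuma: 25 × 6 = 150
Total = 330 + 240 + 605 + 35 + 150 = 1360.
(Supply check: G1 ships 85; G2 ships 60; G3 ships 25.)

1360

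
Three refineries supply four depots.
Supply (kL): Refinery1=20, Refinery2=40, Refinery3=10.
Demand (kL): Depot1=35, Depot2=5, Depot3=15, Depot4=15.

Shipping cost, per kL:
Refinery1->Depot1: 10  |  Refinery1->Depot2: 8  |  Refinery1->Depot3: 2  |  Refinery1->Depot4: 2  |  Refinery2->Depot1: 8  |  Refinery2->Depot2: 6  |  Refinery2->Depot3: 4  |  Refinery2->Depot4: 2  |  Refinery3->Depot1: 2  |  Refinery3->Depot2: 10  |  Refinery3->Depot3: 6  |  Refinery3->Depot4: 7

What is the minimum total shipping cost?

310

An optimal shipping plan:
  Refinery1→Depot3: 15 kL
  Refinery1→Depot4: 5 kL
  Refinery2→Depot1: 25 kL
  Refinery2→Depot2: 5 kL
  Refinery2→Depot4: 10 kL
  Refinery3→Depot1: 10 kL
Total cost = 310.
(Supply check: Refinery1 ships 20; Refinery2 ships 40; Refinery3 ships 10.)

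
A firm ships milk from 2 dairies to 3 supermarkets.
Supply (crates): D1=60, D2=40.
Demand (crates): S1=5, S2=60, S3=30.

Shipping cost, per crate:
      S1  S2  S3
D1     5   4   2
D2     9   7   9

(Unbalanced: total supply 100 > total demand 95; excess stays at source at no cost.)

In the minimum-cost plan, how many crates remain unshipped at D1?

An optimal plan:
  D1→S1: 5 crates
  D1→S2: 25 crates
  D1→S3: 30 crates
  D2→S2: 35 crates
Total cost = 430.
D1 ships 60 of its 60, leaving 0.

0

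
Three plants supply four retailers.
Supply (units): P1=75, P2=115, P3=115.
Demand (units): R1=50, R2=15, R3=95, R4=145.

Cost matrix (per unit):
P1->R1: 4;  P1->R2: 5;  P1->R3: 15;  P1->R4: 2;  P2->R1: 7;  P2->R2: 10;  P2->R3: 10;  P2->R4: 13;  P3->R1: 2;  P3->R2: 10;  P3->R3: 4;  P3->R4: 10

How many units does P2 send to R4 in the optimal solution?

70

Solving gives:
  P1–R4: 75 × 2 = 150
  P2–R1: 30 × 7 = 210
  P2–R2: 15 × 10 = 150
  P2–R4: 70 × 13 = 910
  P3–R1: 20 × 2 = 40
  P3–R3: 95 × 4 = 380
Total cost = 1840.
So P2→R4 carries 70 units.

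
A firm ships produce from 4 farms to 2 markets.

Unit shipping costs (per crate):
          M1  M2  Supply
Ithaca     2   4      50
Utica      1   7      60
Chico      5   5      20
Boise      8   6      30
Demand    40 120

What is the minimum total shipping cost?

660

One minimum-cost allocation:
  Ithaca->M2: 50 × 4 = 200
  Utica->M1: 40 × 1 = 40
  Utica->M2: 20 × 7 = 140
  Chico->M2: 20 × 5 = 100
  Boise->M2: 30 × 6 = 180
Total = 200 + 40 + 140 + 100 + 180 = 660.
(Supply check: Ithaca ships 50; Utica ships 60; Chico ships 20; Boise ships 30.)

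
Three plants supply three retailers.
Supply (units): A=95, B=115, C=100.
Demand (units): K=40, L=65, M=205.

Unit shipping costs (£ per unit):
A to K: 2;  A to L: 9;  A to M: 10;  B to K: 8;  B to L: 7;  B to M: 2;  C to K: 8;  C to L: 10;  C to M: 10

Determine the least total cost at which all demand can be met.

1805

A cheapest plan:
  A→K: 40 units
  A→L: 55 units
  B→M: 115 units
  C→L: 10 units
  C→M: 90 units
Total cost = £1805.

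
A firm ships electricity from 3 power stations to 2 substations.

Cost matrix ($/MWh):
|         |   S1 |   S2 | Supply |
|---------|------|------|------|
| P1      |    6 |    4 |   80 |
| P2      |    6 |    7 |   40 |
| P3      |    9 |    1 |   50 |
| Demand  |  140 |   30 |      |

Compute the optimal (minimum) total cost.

One minimum-cost allocation:
  P1 to S1: 80 × $6 = $480
  P2 to S1: 40 × $6 = $240
  P3 to S1: 20 × $9 = $180
  P3 to S2: 30 × $1 = $30
Total = 480 + 240 + 180 + 30 = $930.

930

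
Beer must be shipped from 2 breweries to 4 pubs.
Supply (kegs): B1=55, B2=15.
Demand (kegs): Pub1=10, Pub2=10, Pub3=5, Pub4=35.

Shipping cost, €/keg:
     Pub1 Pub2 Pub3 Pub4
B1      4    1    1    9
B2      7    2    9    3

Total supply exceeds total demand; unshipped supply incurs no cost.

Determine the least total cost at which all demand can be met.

Optimal allocation:
  B1->Pub1: 10 × €4 = €40
  B1->Pub2: 10 × €1 = €10
  B1->Pub3: 5 × €1 = €5
  B1->Pub4: 20 × €9 = €180
  B2->Pub4: 15 × €3 = €45
Total = 40 + 10 + 5 + 180 + 45 = €280.
(Supply check: B1 ships 45; B2 ships 15.)

280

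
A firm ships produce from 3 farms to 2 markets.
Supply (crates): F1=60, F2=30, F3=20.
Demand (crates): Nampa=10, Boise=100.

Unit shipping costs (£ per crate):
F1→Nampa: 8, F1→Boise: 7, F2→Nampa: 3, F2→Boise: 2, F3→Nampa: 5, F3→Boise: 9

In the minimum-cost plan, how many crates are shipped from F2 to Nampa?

0

Solving gives:
  F1->Boise: 60 crates
  F2->Boise: 30 crates
  F3->Nampa: 10 crates
  F3->Boise: 10 crates
Total cost = £620.
The route F2→Nampa is not used.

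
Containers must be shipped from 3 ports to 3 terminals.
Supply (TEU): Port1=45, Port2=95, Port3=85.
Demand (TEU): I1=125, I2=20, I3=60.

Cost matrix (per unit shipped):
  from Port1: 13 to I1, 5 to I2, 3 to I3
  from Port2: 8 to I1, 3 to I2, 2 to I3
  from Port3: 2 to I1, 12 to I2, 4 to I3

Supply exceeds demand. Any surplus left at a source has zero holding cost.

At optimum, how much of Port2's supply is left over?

Minimum-cost shipments:
  Port1–I3: 25 TEU
  Port2–I1: 40 TEU
  Port2–I2: 20 TEU
  Port2–I3: 35 TEU
  Port3–I1: 85 TEU
Total cost = 695.
Port2 ships 95 of its 95, leaving 0.

0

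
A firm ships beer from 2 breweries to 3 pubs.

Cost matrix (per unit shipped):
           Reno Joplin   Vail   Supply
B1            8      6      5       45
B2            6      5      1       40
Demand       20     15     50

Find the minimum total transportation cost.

340

Optimal allocation:
  B1–Reno: 20 × 8 = 160
  B1–Joplin: 15 × 6 = 90
  B1–Vail: 10 × 5 = 50
  B2–Vail: 40 × 1 = 40
Total = 160 + 90 + 50 + 40 = 340.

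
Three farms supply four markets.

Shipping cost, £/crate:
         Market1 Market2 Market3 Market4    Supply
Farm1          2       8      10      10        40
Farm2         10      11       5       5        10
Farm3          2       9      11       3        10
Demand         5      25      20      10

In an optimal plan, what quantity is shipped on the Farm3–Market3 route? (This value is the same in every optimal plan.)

Solving gives:
  Farm1→Market1: 5 × £2 = £10
  Farm1→Market2: 25 × £8 = £200
  Farm1→Market3: 10 × £10 = £100
  Farm2→Market3: 10 × £5 = £50
  Farm3→Market4: 10 × £3 = £30
Total cost = £390.
The route Farm3→Market3 is not used.

0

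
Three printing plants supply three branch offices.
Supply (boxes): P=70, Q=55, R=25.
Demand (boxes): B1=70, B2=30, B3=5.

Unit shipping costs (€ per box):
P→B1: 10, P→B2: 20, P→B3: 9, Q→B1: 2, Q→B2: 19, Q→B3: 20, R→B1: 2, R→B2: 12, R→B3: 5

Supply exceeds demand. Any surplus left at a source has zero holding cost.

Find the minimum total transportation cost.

A cheapest plan:
  P to B2: 20 × €20 = €400
  P to B3: 5 × €9 = €45
  Q to B1: 55 × €2 = €110
  R to B1: 15 × €2 = €30
  R to B2: 10 × €12 = €120
Total = 400 + 45 + 110 + 30 + 120 = €705.

705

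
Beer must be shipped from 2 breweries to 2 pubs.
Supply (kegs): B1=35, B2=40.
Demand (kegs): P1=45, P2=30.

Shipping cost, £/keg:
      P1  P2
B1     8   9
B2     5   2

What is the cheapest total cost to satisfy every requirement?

390

One minimum-cost allocation:
  B1→P1: 35 kegs
  B2→P1: 10 kegs
  B2→P2: 30 kegs
Total cost = £390.
(Supply check: B1 ships 35; B2 ships 40.)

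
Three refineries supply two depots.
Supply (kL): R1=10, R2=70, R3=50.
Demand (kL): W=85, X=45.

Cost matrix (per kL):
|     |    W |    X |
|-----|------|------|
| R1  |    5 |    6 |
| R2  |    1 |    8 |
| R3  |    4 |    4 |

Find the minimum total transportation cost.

One minimum-cost allocation:
  R1->W: 10 × 5 = 50
  R2->W: 70 × 1 = 70
  R3->W: 5 × 4 = 20
  R3->X: 45 × 4 = 180
Total = 50 + 70 + 20 + 180 = 320.
(Supply check: R1 ships 10; R2 ships 70; R3 ships 50.)

320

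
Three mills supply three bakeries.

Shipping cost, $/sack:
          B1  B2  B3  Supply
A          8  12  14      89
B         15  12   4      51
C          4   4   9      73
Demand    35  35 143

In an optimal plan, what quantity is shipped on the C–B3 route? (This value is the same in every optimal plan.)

Optimal shipments:
  A to B1: 35 × $8 = $280
  A to B3: 54 × $14 = $756
  B to B3: 51 × $4 = $204
  C to B2: 35 × $4 = $140
  C to B3: 38 × $9 = $342
Total cost = $1722.
So C→B3 carries 38 sacks.

38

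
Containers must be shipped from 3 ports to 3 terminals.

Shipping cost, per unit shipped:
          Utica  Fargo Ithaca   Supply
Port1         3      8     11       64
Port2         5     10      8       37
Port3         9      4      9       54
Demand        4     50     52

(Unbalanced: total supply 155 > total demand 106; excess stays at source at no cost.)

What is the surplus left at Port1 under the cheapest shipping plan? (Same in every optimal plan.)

An optimal plan:
  Port1 to Utica: 4 × 3 = 12
  Port1 to Ithaca: 11 × 11 = 121
  Port2 to Ithaca: 37 × 8 = 296
  Port3 to Fargo: 50 × 4 = 200
  Port3 to Ithaca: 4 × 9 = 36
Total cost = 665.
Port1 ships 15 of its 64, leaving 49.

49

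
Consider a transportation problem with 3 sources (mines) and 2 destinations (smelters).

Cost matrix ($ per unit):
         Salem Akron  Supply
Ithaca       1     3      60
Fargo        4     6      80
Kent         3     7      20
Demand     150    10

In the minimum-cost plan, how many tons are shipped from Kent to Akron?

The minimum-cost plan:
  Ithaca→Salem: 50 tons
  Ithaca→Akron: 10 tons
  Fargo→Salem: 80 tons
  Kent→Salem: 20 tons
Total cost = $460.
The route Kent→Akron is not used.

0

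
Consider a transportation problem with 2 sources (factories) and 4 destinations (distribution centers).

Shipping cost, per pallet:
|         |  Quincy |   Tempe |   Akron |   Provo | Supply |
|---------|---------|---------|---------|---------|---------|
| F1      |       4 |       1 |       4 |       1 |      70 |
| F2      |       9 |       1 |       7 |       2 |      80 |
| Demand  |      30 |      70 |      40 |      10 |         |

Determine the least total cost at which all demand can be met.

370

One minimum-cost allocation:
  F1->Quincy: 30 × 4 = 120
  F1->Akron: 40 × 4 = 160
  F2->Tempe: 70 × 1 = 70
  F2->Provo: 10 × 2 = 20
Total = 120 + 160 + 70 + 20 = 370.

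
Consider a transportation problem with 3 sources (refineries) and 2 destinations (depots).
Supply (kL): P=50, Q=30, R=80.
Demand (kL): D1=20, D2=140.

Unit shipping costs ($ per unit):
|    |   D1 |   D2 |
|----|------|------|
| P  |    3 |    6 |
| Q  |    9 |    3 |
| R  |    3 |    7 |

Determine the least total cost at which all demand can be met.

A cheapest plan:
  P→D2: 50 × $6 = $300
  Q→D2: 30 × $3 = $90
  R→D1: 20 × $3 = $60
  R→D2: 60 × $7 = $420
Total = 300 + 90 + 60 + 420 = $870.

870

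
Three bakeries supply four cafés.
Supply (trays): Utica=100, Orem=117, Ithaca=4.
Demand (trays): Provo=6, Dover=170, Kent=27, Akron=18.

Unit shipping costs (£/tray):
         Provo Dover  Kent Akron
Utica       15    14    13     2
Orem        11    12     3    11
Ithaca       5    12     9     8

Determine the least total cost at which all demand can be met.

2363

One minimum-cost allocation:
  Utica→Dover: 82 trays
  Utica→Akron: 18 trays
  Orem→Provo: 2 trays
  Orem→Dover: 88 trays
  Orem→Kent: 27 trays
  Ithaca→Provo: 4 trays
Total cost = £2363.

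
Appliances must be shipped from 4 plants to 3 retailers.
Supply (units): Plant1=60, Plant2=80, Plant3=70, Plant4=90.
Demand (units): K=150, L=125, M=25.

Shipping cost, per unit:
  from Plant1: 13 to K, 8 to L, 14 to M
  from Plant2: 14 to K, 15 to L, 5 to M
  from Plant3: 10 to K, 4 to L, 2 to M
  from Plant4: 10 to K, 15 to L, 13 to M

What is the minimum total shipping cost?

An optimal shipping plan:
  Plant1 to K: 5 units
  Plant1 to L: 55 units
  Plant2 to K: 55 units
  Plant2 to M: 25 units
  Plant3 to L: 70 units
  Plant4 to K: 90 units
Total cost = 2580.
(Supply check: Plant1 ships 60; Plant2 ships 80; Plant3 ships 70; Plant4 ships 90.)

2580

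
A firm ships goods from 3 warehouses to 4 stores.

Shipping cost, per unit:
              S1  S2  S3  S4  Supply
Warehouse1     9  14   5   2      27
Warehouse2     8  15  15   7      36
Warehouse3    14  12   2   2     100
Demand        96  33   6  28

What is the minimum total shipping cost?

A cheapest plan:
  Warehouse1→S1: 27 × 9 = 243
  Warehouse2→S1: 36 × 8 = 288
  Warehouse3→S1: 33 × 14 = 462
  Warehouse3→S2: 33 × 12 = 396
  Warehouse3→S3: 6 × 2 = 12
  Warehouse3→S4: 28 × 2 = 56
Total = 243 + 288 + 462 + 396 + 12 + 56 = 1457.

1457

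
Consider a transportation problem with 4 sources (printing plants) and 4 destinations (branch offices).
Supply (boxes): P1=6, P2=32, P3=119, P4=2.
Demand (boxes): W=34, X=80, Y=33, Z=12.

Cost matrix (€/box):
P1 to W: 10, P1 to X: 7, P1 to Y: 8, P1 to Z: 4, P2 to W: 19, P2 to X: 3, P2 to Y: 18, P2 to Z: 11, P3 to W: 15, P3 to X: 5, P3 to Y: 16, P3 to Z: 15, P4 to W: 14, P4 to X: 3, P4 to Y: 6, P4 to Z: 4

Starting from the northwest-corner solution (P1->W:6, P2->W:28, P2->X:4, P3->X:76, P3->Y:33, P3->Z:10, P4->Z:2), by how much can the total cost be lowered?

214

Current plan cost = 6·10 + 28·19 + 4·3 + 76·5 + 33·16 + 10·15 + 2·4 = €1670.
Optimal plan:
  P1->Z: 6 boxes
  P2->X: 26 boxes
  P2->Z: 6 boxes
  P3->W: 34 boxes
  P3->X: 54 boxes
  P3->Y: 31 boxes
  P4->Y: 2 boxes
Optimal cost = €1456.
Saving = 1670 − 1456 = €214.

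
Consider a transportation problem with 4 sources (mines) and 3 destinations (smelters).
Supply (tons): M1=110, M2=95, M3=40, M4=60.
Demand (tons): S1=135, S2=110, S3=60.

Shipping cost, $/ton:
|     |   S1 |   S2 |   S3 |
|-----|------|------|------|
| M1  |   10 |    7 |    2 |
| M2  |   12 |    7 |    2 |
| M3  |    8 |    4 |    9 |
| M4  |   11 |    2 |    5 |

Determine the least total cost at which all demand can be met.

Optimal allocation:
  M1–S1: 110 × $10 = $1100
  M2–S2: 35 × $7 = $245
  M2–S3: 60 × $2 = $120
  M3–S1: 25 × $8 = $200
  M3–S2: 15 × $4 = $60
  M4–S2: 60 × $2 = $120
Total = 1100 + 245 + 120 + 200 + 60 + 120 = $1845.
(Supply check: M1 ships 110; M2 ships 95; M3 ships 40; M4 ships 60.)

1845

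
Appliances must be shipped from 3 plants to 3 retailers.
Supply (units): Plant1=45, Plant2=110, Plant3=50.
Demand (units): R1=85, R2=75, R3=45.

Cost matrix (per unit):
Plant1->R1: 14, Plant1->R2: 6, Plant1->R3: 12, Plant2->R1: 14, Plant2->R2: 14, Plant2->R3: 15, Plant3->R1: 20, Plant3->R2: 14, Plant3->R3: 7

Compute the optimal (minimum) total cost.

An optimal shipping plan:
  Plant1→R2: 45 units
  Plant2→R1: 85 units
  Plant2→R2: 25 units
  Plant3→R2: 5 units
  Plant3→R3: 45 units
Total cost = 2195.

2195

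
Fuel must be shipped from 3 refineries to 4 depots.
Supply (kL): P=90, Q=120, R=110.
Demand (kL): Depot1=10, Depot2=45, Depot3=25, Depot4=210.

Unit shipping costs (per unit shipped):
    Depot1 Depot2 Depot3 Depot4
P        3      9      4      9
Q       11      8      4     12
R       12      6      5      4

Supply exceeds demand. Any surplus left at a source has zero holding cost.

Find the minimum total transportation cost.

1890

A cheapest plan:
  P to Depot1: 10 × 3 = 30
  P to Depot4: 80 × 9 = 720
  Q to Depot2: 45 × 8 = 360
  Q to Depot3: 25 × 4 = 100
  Q to Depot4: 20 × 12 = 240
  R to Depot4: 110 × 4 = 440
Total = 30 + 720 + 360 + 100 + 240 + 440 = 1890.
(Supply check: P ships 90; Q ships 90; R ships 110.)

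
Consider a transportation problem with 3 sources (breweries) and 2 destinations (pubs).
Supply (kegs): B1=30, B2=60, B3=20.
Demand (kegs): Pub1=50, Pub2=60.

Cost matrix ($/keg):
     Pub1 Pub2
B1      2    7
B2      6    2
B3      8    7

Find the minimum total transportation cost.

Optimal allocation:
  B1 to Pub1: 30 × $2 = $60
  B2 to Pub2: 60 × $2 = $120
  B3 to Pub1: 20 × $8 = $160
Total = 60 + 120 + 160 = $340.

340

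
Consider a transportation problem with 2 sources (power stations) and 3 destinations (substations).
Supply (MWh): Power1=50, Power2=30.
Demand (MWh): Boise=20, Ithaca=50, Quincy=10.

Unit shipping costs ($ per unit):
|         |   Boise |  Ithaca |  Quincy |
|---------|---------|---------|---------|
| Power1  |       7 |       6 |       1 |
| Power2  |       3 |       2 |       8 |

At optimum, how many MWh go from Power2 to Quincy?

0

Solving gives:
  Power1→Boise: 20 × $7 = $140
  Power1→Ithaca: 20 × $6 = $120
  Power1→Quincy: 10 × $1 = $10
  Power2→Ithaca: 30 × $2 = $60
Total cost = $330.
The route Power2→Quincy is not used.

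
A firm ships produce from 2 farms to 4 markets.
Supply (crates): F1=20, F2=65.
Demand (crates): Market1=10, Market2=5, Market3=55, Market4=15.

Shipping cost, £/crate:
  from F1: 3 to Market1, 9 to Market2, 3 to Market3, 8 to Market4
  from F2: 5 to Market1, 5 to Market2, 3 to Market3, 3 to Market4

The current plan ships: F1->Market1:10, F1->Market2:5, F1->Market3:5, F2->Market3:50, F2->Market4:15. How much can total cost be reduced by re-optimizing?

Current plan cost = 10·3 + 5·9 + 5·3 + 50·3 + 15·3 = £285.
Optimal plan:
  F1–Market1: 10 crates
  F1–Market3: 10 crates
  F2–Market2: 5 crates
  F2–Market3: 45 crates
  F2–Market4: 15 crates
Optimal cost = £265.
Saving = 285 − 265 = £20.

20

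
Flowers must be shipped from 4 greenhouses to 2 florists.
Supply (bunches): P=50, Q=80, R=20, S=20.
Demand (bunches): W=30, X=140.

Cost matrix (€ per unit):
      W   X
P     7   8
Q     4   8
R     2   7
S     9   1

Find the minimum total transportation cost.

1060

A cheapest plan:
  P–X: 50 bunches
  Q–W: 10 bunches
  Q–X: 70 bunches
  R–W: 20 bunches
  S–X: 20 bunches
Total cost = €1060.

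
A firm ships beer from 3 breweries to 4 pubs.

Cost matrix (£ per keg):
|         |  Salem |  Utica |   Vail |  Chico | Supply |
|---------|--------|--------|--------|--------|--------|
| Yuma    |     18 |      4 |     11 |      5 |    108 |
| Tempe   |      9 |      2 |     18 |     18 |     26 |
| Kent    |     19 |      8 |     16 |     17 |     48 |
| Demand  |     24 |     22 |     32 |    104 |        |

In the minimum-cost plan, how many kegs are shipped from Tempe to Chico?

0

Solving gives:
  Yuma->Vail: 4 × £11 = £44
  Yuma->Chico: 104 × £5 = £520
  Tempe->Salem: 24 × £9 = £216
  Tempe->Utica: 2 × £2 = £4
  Kent->Utica: 20 × £8 = £160
  Kent->Vail: 28 × £16 = £448
Total cost = £1392.
The route Tempe→Chico is not used.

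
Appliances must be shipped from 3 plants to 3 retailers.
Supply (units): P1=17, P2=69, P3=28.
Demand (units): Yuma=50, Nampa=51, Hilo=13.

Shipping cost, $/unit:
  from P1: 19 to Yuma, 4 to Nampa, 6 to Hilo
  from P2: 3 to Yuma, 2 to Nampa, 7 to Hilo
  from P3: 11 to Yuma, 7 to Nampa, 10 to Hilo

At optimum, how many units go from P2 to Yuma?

Optimal shipments:
  P1→Nampa: 4 × $4 = $16
  P1→Hilo: 13 × $6 = $78
  P2→Yuma: 50 × $3 = $150
  P2→Nampa: 19 × $2 = $38
  P3→Nampa: 28 × $7 = $196
Total cost = $478.
So P2→Yuma carries 50 units.

50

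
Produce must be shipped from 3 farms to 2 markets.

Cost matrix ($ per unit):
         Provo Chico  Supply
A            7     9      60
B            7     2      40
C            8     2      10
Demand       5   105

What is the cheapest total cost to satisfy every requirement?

630

One minimum-cost allocation:
  A to Provo: 5 × $7 = $35
  A to Chico: 55 × $9 = $495
  B to Chico: 40 × $2 = $80
  C to Chico: 10 × $2 = $20
Total = 35 + 495 + 80 + 20 = $630.
(Supply check: A ships 60; B ships 40; C ships 10.)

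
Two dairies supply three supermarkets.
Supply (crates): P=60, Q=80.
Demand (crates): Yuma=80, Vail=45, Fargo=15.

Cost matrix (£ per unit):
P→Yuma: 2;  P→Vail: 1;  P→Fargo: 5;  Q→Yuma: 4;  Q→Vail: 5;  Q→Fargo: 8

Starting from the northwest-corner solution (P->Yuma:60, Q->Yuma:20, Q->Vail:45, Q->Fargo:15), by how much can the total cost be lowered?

105

Current plan cost = 60·2 + 20·4 + 45·5 + 15·8 = £545.
Optimal plan:
  P–Vail: 45 × £1 = £45
  P–Fargo: 15 × £5 = £75
  Q–Yuma: 80 × £4 = £320
Optimal cost = £440.
Saving = 545 − 440 = £105.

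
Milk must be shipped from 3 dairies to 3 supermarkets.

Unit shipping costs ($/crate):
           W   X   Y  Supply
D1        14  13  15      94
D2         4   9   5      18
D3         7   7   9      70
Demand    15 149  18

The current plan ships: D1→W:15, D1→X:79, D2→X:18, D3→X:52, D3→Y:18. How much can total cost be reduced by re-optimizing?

Current plan cost = 15·14 + 79·13 + 18·9 + 52·7 + 18·9 = $1925.
Optimal plan:
  D1->X: 94 × $13 = $1222
  D2->Y: 18 × $5 = $90
  D3->W: 15 × $7 = $105
  D3->X: 55 × $7 = $385
Optimal cost = $1802.
Saving = 1925 − 1802 = $123.

123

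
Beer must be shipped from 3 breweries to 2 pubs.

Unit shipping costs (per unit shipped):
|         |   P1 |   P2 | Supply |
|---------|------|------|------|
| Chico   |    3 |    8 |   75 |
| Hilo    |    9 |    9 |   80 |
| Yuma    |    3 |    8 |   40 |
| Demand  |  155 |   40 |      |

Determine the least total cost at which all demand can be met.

One minimum-cost allocation:
  Chico to P1: 75 × 3 = 225
  Hilo to P1: 40 × 9 = 360
  Hilo to P2: 40 × 9 = 360
  Yuma to P1: 40 × 3 = 120
Total = 225 + 360 + 360 + 120 = 1065.
(Supply check: Chico ships 75; Hilo ships 80; Yuma ships 40.)

1065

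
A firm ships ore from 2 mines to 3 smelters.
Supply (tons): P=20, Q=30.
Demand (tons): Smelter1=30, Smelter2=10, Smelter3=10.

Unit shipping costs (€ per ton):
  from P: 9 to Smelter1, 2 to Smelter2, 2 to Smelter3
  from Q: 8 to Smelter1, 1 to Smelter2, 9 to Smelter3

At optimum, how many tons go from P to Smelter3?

Optimal shipments:
  P–Smelter2: 10 × €2 = €20
  P–Smelter3: 10 × €2 = €20
  Q–Smelter1: 30 × €8 = €240
Total cost = €280.
So P→Smelter3 carries 10 tons.

10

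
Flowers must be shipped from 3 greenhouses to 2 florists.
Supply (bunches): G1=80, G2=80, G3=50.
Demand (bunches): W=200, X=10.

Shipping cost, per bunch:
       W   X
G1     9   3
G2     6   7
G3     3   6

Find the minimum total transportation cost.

1290

Optimal allocation:
  G1 to W: 70 × 9 = 630
  G1 to X: 10 × 3 = 30
  G2 to W: 80 × 6 = 480
  G3 to W: 50 × 3 = 150
Total = 630 + 30 + 480 + 150 = 1290.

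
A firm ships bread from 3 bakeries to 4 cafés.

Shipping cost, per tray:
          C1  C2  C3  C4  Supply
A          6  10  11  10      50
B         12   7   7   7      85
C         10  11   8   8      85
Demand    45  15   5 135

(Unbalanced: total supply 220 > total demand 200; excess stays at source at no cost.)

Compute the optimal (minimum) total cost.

Optimal allocation:
  A→C1: 45 × 6 = 270
  B→C2: 15 × 7 = 105
  B→C4: 70 × 7 = 490
  C→C3: 5 × 8 = 40
  C→C4: 65 × 8 = 520
Total = 270 + 105 + 490 + 40 + 520 = 1425.
(Supply check: A ships 45; B ships 85; C ships 70.)

1425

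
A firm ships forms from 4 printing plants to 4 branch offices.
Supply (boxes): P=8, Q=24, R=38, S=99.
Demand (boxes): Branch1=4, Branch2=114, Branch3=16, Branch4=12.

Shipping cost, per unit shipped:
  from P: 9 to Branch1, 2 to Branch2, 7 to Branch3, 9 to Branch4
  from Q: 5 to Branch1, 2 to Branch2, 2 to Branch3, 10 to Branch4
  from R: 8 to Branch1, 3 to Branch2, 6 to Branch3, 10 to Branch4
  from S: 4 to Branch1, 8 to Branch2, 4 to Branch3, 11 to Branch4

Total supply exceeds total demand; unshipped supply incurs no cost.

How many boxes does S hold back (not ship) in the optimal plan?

23

An optimal plan:
  P to Branch2: 8 × 2 = 16
  Q to Branch2: 24 × 2 = 48
  R to Branch2: 38 × 3 = 114
  S to Branch1: 4 × 4 = 16
  S to Branch2: 44 × 8 = 352
  S to Branch3: 16 × 4 = 64
  S to Branch4: 12 × 11 = 132
Total cost = 742.
S ships 76 of its 99, leaving 23.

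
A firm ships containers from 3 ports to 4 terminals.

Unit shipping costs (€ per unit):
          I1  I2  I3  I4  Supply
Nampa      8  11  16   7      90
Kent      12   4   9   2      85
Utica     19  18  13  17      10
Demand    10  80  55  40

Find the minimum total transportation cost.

1495

One minimum-cost allocation:
  Nampa→I1: 10 × €8 = €80
  Nampa→I2: 40 × €11 = €440
  Nampa→I4: 40 × €7 = €280
  Kent→I2: 40 × €4 = €160
  Kent→I3: 45 × €9 = €405
  Utica→I3: 10 × €13 = €130
Total = 80 + 440 + 280 + 160 + 405 + 130 = €1495.
(Supply check: Nampa ships 90; Kent ships 85; Utica ships 10.)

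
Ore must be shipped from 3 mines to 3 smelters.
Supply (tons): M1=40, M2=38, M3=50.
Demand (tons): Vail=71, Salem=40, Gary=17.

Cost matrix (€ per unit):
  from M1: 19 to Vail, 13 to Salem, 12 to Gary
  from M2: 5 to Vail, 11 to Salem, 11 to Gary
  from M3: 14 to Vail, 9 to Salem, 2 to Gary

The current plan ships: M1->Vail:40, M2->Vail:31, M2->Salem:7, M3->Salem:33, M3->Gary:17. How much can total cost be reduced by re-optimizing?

117

Current plan cost = 40·19 + 31·5 + 7·11 + 33·9 + 17·2 = €1323.
Optimal plan:
  M1→Salem: 40 × €13 = €520
  M2→Vail: 38 × €5 = €190
  M3→Vail: 33 × €14 = €462
  M3→Gary: 17 × €2 = €34
Optimal cost = €1206.
Saving = 1323 − 1206 = €117.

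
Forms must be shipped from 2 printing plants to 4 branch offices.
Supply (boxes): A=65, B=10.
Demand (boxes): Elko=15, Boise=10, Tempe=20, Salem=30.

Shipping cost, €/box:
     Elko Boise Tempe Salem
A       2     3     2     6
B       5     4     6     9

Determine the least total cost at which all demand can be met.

290

An optimal shipping plan:
  A->Elko: 15 boxes
  A->Tempe: 20 boxes
  A->Salem: 30 boxes
  B->Boise: 10 boxes
Total cost = €290.
(Supply check: A ships 65; B ships 10.)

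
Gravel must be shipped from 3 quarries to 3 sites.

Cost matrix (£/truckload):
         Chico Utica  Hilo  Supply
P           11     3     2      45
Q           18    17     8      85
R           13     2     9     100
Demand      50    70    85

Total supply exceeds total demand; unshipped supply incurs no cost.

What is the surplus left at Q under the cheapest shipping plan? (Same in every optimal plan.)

25

An optimal plan:
  P–Chico: 20 truckloads
  P–Hilo: 25 truckloads
  Q–Hilo: 60 truckloads
  R–Chico: 30 truckloads
  R–Utica: 70 truckloads
Total cost = £1280.
Q ships 60 of its 85, leaving 25.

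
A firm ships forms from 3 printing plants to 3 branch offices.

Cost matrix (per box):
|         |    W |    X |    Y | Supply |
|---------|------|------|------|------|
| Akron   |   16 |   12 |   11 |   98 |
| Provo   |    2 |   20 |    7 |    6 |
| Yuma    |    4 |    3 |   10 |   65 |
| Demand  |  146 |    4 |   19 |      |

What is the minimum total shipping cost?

Optimal allocation:
  Akron→W: 75 boxes
  Akron→X: 4 boxes
  Akron→Y: 19 boxes
  Provo→W: 6 boxes
  Yuma→W: 65 boxes
Total cost = 1729.

1729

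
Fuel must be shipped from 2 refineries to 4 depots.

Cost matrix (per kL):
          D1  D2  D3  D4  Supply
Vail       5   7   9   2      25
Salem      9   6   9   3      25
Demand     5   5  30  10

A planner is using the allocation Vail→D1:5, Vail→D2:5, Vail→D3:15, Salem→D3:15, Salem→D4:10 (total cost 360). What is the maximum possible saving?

15

Current plan cost = 5·5 + 5·7 + 15·9 + 15·9 + 10·3 = 360.
Optimal plan:
  Vail->D1: 5 × 5 = 25
  Vail->D3: 10 × 9 = 90
  Vail->D4: 10 × 2 = 20
  Salem->D2: 5 × 6 = 30
  Salem->D3: 20 × 9 = 180
Optimal cost = 345.
Saving = 360 − 345 = 15.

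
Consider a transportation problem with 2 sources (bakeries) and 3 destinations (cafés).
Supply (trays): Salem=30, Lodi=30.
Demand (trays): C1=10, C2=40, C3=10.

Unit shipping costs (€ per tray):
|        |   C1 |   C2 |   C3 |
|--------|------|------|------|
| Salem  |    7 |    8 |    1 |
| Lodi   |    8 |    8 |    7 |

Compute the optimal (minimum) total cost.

400

An optimal shipping plan:
  Salem->C1: 10 trays
  Salem->C2: 10 trays
  Salem->C3: 10 trays
  Lodi->C2: 30 trays
Total cost = €400.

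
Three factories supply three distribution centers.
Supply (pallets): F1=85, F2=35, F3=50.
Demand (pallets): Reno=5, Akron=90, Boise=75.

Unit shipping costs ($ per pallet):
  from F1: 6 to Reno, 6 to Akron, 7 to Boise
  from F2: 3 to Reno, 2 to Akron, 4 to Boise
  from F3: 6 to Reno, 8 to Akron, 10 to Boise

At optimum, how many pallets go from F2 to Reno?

Optimal shipments:
  F1–Akron: 10 pallets
  F1–Boise: 75 pallets
  F2–Akron: 35 pallets
  F3–Reno: 5 pallets
  F3–Akron: 45 pallets
Total cost = $1045.
The route F2→Reno is not used.

0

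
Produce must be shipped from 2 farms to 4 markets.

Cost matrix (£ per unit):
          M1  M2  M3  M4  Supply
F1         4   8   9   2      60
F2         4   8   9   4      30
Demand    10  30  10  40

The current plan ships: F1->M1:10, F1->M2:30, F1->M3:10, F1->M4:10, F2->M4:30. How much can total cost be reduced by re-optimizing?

60

Current plan cost = 10·4 + 30·8 + 10·9 + 10·2 + 30·4 = £510.
Optimal plan:
  F1–M1: 10 × £4 = £40
  F1–M2: 10 × £8 = £80
  F1–M4: 40 × £2 = £80
  F2–M2: 20 × £8 = £160
  F2–M3: 10 × £9 = £90
Optimal cost = £450.
Saving = 510 − 450 = £60.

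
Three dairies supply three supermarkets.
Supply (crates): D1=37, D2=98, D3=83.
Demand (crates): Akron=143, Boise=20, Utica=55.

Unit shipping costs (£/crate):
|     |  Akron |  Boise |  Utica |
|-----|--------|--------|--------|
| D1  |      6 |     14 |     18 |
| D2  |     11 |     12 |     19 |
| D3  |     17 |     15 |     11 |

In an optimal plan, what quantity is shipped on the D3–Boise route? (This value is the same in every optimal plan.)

20

Optimal shipments:
  D1 to Akron: 37 × £6 = £222
  D2 to Akron: 98 × £11 = £1078
  D3 to Akron: 8 × £17 = £136
  D3 to Boise: 20 × £15 = £300
  D3 to Utica: 55 × £11 = £605
Total cost = £2341.
So D3→Boise carries 20 crates.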